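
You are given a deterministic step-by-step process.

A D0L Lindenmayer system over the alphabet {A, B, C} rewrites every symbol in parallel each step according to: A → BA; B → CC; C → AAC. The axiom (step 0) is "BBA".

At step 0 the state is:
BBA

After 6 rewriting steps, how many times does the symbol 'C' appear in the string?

0) BBA
1) CCCCBA
2) AACAACAACAACCCBA
3) BABAAACBABAAACBABAAACBABAAACAACAACCCBA
4) CCBACCBABABAAACCCBACCBABABAAACCCBACCBABABAAACCCBACCBABABAAACBABAAACBABAAACAACAACCCBA
5) AACAACCCBAAACAACCCBACCBACCBABABAAACAACAACCCBAAACAACCCBACCB…AAACCCBACCBABABAAACCCBACCBABABAAACBABAAACBABAAACAACAACCCBA  (len 194)
6) BABAAACBABAAACAACAACCCBABABAAACBABAAACAACAACCCBAAACAACCCBA…AAACCCBACCBABABAAACCCBACCBABABAAACBABAAACBABAAACAACAACCCBA  (len 456)

142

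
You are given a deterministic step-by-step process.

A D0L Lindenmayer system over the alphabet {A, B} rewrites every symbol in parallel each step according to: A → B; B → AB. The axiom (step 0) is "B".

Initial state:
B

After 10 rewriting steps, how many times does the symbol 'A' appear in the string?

gen 0: B
gen 1: AB
gen 2: BAB
gen 3: ABBAB
gen 4: BABABBAB
gen 5: ABBABBABABBAB
gen 6: BABABBABABBABBABABBAB
gen 7: ABBABBABABBABBABABBABABBABBABABBAB
gen 8: BABABBABABBABBABABBABABBABBABABBABBABABBABABBABBABABBAB
gen 9: ABBABBABABBABBABABBABABBABBABABBABBABABBABABBABBABABBABABBABBABABBABBABABBABABBABBABABBAB
gen 10: BABABBABABBABBABABBABABBABBABABBABBABABBABABBABBABABBABABB…BABBABABBABABBABBABABBABABBABBABABBABBABABBABABBABBABABBAB  (len 144)

55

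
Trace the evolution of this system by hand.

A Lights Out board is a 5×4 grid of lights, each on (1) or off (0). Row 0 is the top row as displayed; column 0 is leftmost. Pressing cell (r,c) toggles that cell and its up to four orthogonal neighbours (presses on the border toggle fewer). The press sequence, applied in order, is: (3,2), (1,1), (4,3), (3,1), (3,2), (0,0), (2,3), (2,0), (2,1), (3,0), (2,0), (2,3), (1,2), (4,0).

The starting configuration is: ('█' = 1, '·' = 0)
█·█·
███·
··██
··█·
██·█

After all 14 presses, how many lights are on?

12

t=0: █·█·
███·
··██
··█·
██·█
t=1: █·█·
███·
···█
·█·█
████
t=2: ███·
····
·█·█
·█·█
████
t=3: ███·
····
·█·█
·█··
██··
t=4: ███·
····
···█
█·█·
█···
t=5: ███·
····
··██
██·█
█·█·
t=6: ··█·
█···
··██
██·█
█·█·
t=7: ··█·
█··█
····
██··
█·█·
t=8: ··█·
···█
██··
·█··
█·█·
t=9: ··█·
·█·█
··█·
····
█·█·
t=10: ··█·
·█·█
█·█·
██··
··█·
t=11: ··█·
██·█
·██·
·█··
··█·
t=12: ··█·
██··
·█·█
·█·█
··█·
t=13: ····
█·██
·███
·█·█
··█·
t=14: ····
█·██
·███
██·█
███·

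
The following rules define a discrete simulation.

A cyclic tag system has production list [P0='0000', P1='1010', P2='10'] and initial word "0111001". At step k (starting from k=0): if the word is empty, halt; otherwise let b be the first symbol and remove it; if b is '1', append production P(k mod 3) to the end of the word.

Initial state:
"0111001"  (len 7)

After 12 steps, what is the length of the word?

19

gen 0: "0111001"  (len 7)
gen 1: "111001"  (len 6)
gen 2: "110011010"  (len 9)
gen 3: "1001101010"  (len 10)
gen 4: "0011010100000"  (len 13)
gen 5: "011010100000"  (len 12)
gen 6: "11010100000"  (len 11)
gen 7: "10101000000000"  (len 14)
gen 8: "01010000000001010"  (len 17)
gen 9: "1010000000001010"  (len 16)
gen 10: "0100000000010100000"  (len 19)
gen 11: "100000000010100000"  (len 18)
gen 12: "0000000001010000010"  (len 19)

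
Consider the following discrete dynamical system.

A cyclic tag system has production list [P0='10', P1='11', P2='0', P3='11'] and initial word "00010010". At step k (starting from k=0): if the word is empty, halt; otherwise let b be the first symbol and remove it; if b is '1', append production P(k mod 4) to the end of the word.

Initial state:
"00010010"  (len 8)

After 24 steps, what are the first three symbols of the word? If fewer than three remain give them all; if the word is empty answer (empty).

0) "00010010"  (len 8)
1) "0010010"  (len 7)
2) "010010"  (len 6)
3) "10010"  (len 5)
4) "001011"  (len 6)
5) "01011"  (len 5)
6) "1011"  (len 4)
7) "0110"  (len 4)
8) "110"  (len 3)
9) "1010"  (len 4)
10) "01011"  (len 5)
11) "1011"  (len 4)
12) "01111"  (len 5)
13) "1111"  (len 4)
14) "11111"  (len 5)
15) "11110"  (len 5)
16) "111011"  (len 6)
17) "1101110"  (len 7)
18) "10111011"  (len 8)
19) "01110110"  (len 8)
20) "1110110"  (len 7)
21) "11011010"  (len 8)
22) "101101011"  (len 9)
23) "011010110"  (len 9)
24) "11010110"  (len 8)

110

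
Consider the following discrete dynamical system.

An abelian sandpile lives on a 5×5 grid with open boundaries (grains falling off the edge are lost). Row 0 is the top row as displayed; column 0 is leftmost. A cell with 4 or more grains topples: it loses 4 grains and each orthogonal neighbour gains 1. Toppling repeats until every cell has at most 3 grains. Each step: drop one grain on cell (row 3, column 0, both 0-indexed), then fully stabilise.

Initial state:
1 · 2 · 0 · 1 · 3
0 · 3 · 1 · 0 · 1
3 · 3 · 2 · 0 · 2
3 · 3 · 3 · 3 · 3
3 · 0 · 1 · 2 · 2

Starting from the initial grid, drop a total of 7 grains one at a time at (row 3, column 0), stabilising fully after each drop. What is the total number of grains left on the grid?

t=0: 1 · 2 · 0 · 1 · 3
0 · 3 · 1 · 0 · 1
3 · 3 · 2 · 0 · 2
3 · 3 · 3 · 3 · 3
3 · 0 · 1 · 2 · 2
t=1: 1 · 3 · 0 · 1 · 3
2 · 0 · 3 · 0 · 1
1 · 3 · 0 · 2 · 3
3 · 2 · 2 · 1 · 0
0 · 2 · 2 · 3 · 3
t=2: 1 · 3 · 0 · 1 · 3
2 · 0 · 3 · 0 · 1
2 · 3 · 0 · 2 · 3
0 · 3 · 2 · 1 · 0
1 · 2 · 2 · 3 · 3
t=3: 1 · 3 · 0 · 1 · 3
2 · 0 · 3 · 0 · 1
2 · 3 · 0 · 2 · 3
1 · 3 · 2 · 1 · 0
1 · 2 · 2 · 3 · 3
t=4: 1 · 3 · 0 · 1 · 3
2 · 0 · 3 · 0 · 1
2 · 3 · 0 · 2 · 3
2 · 3 · 2 · 1 · 0
1 · 2 · 2 · 3 · 3
t=5: 1 · 3 · 0 · 1 · 3
2 · 0 · 3 · 0 · 1
2 · 3 · 0 · 2 · 3
3 · 3 · 2 · 1 · 0
1 · 2 · 2 · 3 · 3
t=6: 1 · 3 · 0 · 1 · 3
3 · 1 · 3 · 0 · 1
0 · 1 · 1 · 2 · 3
2 · 1 · 3 · 1 · 0
2 · 3 · 2 · 3 · 3
t=7: 1 · 3 · 0 · 1 · 3
3 · 1 · 3 · 0 · 1
0 · 1 · 1 · 2 · 3
3 · 1 · 3 · 1 · 0
2 · 3 · 2 · 3 · 3

44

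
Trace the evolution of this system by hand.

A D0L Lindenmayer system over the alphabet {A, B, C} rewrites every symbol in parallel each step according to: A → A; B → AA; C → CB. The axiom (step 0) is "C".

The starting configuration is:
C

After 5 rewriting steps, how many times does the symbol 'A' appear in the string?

8

[0] C
[1] CB
[2] CBAA
[3] CBAAAA
[4] CBAAAAAA
[5] CBAAAAAAAA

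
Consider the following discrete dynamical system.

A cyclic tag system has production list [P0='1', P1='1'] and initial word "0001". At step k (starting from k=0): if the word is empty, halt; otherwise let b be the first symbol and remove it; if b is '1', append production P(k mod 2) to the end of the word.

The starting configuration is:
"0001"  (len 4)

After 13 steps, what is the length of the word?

t=0: "0001"  (len 4)
t=1: "001"  (len 3)
t=2: "01"  (len 2)
t=3: "1"  (len 1)
t=4: "1"  (len 1)
t=5: "1"  (len 1)
t=6: "1"  (len 1)
t=7: "1"  (len 1)
t=8: "1"  (len 1)
t=9: "1"  (len 1)
t=10: "1"  (len 1)
t=11: "1"  (len 1)
t=12: "1"  (len 1)
t=13: "1"  (len 1)

1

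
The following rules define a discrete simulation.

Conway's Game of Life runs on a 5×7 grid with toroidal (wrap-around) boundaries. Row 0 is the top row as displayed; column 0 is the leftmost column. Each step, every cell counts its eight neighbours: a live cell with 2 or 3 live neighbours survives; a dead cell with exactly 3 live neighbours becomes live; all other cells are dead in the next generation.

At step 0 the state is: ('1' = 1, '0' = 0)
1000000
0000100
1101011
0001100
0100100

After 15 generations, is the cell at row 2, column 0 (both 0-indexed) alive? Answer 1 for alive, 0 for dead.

t=0: 1000000
0000100
1101011
0001100
0100100
t=1: 0000000
0100110
1011011
0101001
0001100
t=2: 0001010
1111110
0001000
0100001
0011100
t=3: 0000011
0100011
0001011
0000100
0011110
t=4: 1011000
0000000
1000001
0010001
0001001
t=5: 0011000
1100001
1000001
0000011
1101001
t=6: 0001000
0110001
0100000
0100010
1101111
t=7: 0001000
1110000
0100000
0100010
1101011
t=8: 0001100
1110000
0000000
0100110
1100011
t=9: 0001110
0111000
1010000
0100110
1111001
t=10: 0000011
0100000
1000100
0000110
1100001
t=11: 0100011
1000011
0000110
0100110
1000100
t=12: 0100100
1000000
1000000
0001001
1100100
t=13: 0100000
1100000
1000001
0100001
1111110
t=14: 0001101
0100001
0000001
0001100
0001111
t=15: 0011001
0000001
1000010
0001001
0010001

1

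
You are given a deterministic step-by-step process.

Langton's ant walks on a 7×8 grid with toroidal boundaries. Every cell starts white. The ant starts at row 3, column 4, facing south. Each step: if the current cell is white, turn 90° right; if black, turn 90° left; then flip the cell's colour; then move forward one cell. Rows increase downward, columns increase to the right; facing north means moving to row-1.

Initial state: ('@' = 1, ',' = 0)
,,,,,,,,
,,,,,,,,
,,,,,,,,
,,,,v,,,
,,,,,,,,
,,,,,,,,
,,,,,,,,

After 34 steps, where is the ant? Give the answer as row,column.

0) ,,,,,,,,
,,,,,,,,
,,,,,,,,
,,,,v,,,
,,,,,,,,
,,,,,,,,
,,,,,,,,
1) ,,,,,,,,
,,,,,,,,
,,,,,,,,
,,,<@,,,
,,,,,,,,
,,,,,,,,
,,,,,,,,
2) ,,,,,,,,
,,,,,,,,
,,,^,,,,
,,,@@,,,
,,,,,,,,
,,,,,,,,
,,,,,,,,
3) ,,,,,,,,
,,,,,,,,
,,,@>,,,
,,,@@,,,
,,,,,,,,
,,,,,,,,
,,,,,,,,
4) ,,,,,,,,
,,,,,,,,
,,,@@,,,
,,,@v,,,
,,,,,,,,
,,,,,,,,
,,,,,,,,
5) ,,,,,,,,
,,,,,,,,
,,,@@,,,
,,,@,>,,
,,,,,,,,
,,,,,,,,
,,,,,,,,
6) ,,,,,,,,
,,,,,,,,
,,,@@,,,
,,,@,@,,
,,,,,v,,
,,,,,,,,
,,,,,,,,
7) ,,,,,,,,
,,,,,,,,
,,,@@,,,
,,,@,@,,
,,,,<@,,
,,,,,,,,
,,,,,,,,
8) ,,,,,,,,
,,,,,,,,
,,,@@,,,
,,,@^@,,
,,,,@@,,
,,,,,,,,
,,,,,,,,
9) ,,,,,,,,
,,,,,,,,
,,,@@,,,
,,,@@>,,
,,,,@@,,
,,,,,,,,
,,,,,,,,
10) ,,,,,,,,
,,,,,,,,
,,,@@^,,
,,,@@,,,
,,,,@@,,
,,,,,,,,
,,,,,,,,
11) ,,,,,,,,
,,,,,,,,
,,,@@@>,
,,,@@,,,
,,,,@@,,
,,,,,,,,
,,,,,,,,
12) ,,,,,,,,
,,,,,,,,
,,,@@@@,
,,,@@,v,
,,,,@@,,
,,,,,,,,
,,,,,,,,
13) ,,,,,,,,
,,,,,,,,
,,,@@@@,
,,,@@<@,
,,,,@@,,
,,,,,,,,
,,,,,,,,
14) ,,,,,,,,
,,,,,,,,
,,,@@^@,
,,,@@@@,
,,,,@@,,
,,,,,,,,
,,,,,,,,
15) ,,,,,,,,
,,,,,,,,
,,,@<,@,
,,,@@@@,
,,,,@@,,
,,,,,,,,
,,,,,,,,
16) ,,,,,,,,
,,,,,,,,
,,,@,,@,
,,,@v@@,
,,,,@@,,
,,,,,,,,
,,,,,,,,
17) ,,,,,,,,
,,,,,,,,
,,,@,,@,
,,,@,>@,
,,,,@@,,
,,,,,,,,
,,,,,,,,
18) ,,,,,,,,
,,,,,,,,
,,,@,^@,
,,,@,,@,
,,,,@@,,
,,,,,,,,
,,,,,,,,
19) ,,,,,,,,
,,,,,,,,
,,,@,@>,
,,,@,,@,
,,,,@@,,
,,,,,,,,
,,,,,,,,
20) ,,,,,,,,
,,,,,,^,
,,,@,@,,
,,,@,,@,
,,,,@@,,
,,,,,,,,
,,,,,,,,
21) ,,,,,,,,
,,,,,,@>
,,,@,@,,
,,,@,,@,
,,,,@@,,
,,,,,,,,
,,,,,,,,
22) ,,,,,,,,
,,,,,,@@
,,,@,@,v
,,,@,,@,
,,,,@@,,
,,,,,,,,
,,,,,,,,
23) ,,,,,,,,
,,,,,,@@
,,,@,@<@
,,,@,,@,
,,,,@@,,
,,,,,,,,
,,,,,,,,
24) ,,,,,,,,
,,,,,,^@
,,,@,@@@
,,,@,,@,
,,,,@@,,
,,,,,,,,
,,,,,,,,
25) ,,,,,,,,
,,,,,<,@
,,,@,@@@
,,,@,,@,
,,,,@@,,
,,,,,,,,
,,,,,,,,
26) ,,,,,^,,
,,,,,@,@
,,,@,@@@
,,,@,,@,
,,,,@@,,
,,,,,,,,
,,,,,,,,
27) ,,,,,@>,
,,,,,@,@
,,,@,@@@
,,,@,,@,
,,,,@@,,
,,,,,,,,
,,,,,,,,
28) ,,,,,@@,
,,,,,@v@
,,,@,@@@
,,,@,,@,
,,,,@@,,
,,,,,,,,
,,,,,,,,
29) ,,,,,@@,
,,,,,<@@
,,,@,@@@
,,,@,,@,
,,,,@@,,
,,,,,,,,
,,,,,,,,
30) ,,,,,@@,
,,,,,,@@
,,,@,v@@
,,,@,,@,
,,,,@@,,
,,,,,,,,
,,,,,,,,
31) ,,,,,@@,
,,,,,,@@
,,,@,,>@
,,,@,,@,
,,,,@@,,
,,,,,,,,
,,,,,,,,
32) ,,,,,@@,
,,,,,,^@
,,,@,,,@
,,,@,,@,
,,,,@@,,
,,,,,,,,
,,,,,,,,
33) ,,,,,@@,
,,,,,<,@
,,,@,,,@
,,,@,,@,
,,,,@@,,
,,,,,,,,
,,,,,,,,
34) ,,,,,^@,
,,,,,@,@
,,,@,,,@
,,,@,,@,
,,,,@@,,
,,,,,,,,
,,,,,,,,

0,5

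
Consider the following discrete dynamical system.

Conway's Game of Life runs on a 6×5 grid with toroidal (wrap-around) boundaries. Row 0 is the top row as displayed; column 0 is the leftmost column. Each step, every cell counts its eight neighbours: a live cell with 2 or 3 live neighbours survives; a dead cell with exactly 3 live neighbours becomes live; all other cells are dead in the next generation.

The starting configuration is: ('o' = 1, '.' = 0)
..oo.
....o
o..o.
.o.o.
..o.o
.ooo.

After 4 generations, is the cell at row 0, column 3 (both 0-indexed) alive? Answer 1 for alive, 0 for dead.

0) ..oo.
....o
o..o.
.o.o.
..o.o
.ooo.
1) .o..o
..o.o
o.oo.
oo.o.
o...o
.o..o
2) .oo.o
..o.o
o....
...o.
..oo.
.o.oo
3) .o..o
..o.o
...oo
..ooo
.....
.o..o
4) .oo.o
..o.o
o....
..o.o
o.o.o
.....

0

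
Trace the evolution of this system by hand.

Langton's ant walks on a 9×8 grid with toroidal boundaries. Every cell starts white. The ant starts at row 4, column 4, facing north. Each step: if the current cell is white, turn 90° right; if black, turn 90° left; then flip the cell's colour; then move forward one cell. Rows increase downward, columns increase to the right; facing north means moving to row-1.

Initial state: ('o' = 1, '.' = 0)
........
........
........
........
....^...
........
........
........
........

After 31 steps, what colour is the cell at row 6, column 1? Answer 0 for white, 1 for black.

1

0) ........
........
........
........
....^...
........
........
........
........
1) ........
........
........
........
....o>..
........
........
........
........
2) ........
........
........
........
....oo..
.....v..
........
........
........
3) ........
........
........
........
....oo..
....<o..
........
........
........
4) ........
........
........
........
....^o..
....oo..
........
........
........
5) ........
........
........
........
...<.o..
....oo..
........
........
........
6) ........
........
........
...^....
...o.o..
....oo..
........
........
........
7) ........
........
........
...o>...
...o.o..
....oo..
........
........
........
8) ........
........
........
...oo...
...ovo..
....oo..
........
........
........
9) ........
........
........
...oo...
...<oo..
....oo..
........
........
........
10) ........
........
........
...oo...
....oo..
...voo..
........
........
........
11) ........
........
........
...oo...
....oo..
..<ooo..
........
........
........
12) ........
........
........
...oo...
..^.oo..
..oooo..
........
........
........
13) ........
........
........
...oo...
..o>oo..
..oooo..
........
........
........
14) ........
........
........
...oo...
..oooo..
..ovoo..
........
........
........
15) ........
........
........
...oo...
..oooo..
..o.>o..
........
........
........
16) ........
........
........
...oo...
..oo^o..
..o..o..
........
........
........
17) ........
........
........
...oo...
..o<.o..
..o..o..
........
........
........
18) ........
........
........
...oo...
..o..o..
..ov.o..
........
........
........
19) ........
........
........
...oo...
..o..o..
..<o.o..
........
........
........
20) ........
........
........
...oo...
..o..o..
...o.o..
..v.....
........
........
21) ........
........
........
...oo...
..o..o..
...o.o..
.<o.....
........
........
22) ........
........
........
...oo...
..o..o..
.^.o.o..
.oo.....
........
........
23) ........
........
........
...oo...
..o..o..
.o>o.o..
.oo.....
........
........
24) ........
........
........
...oo...
..o..o..
.ooo.o..
.ov.....
........
........
25) ........
........
........
...oo...
..o..o..
.ooo.o..
.o.>....
........
........
26) ........
........
........
...oo...
..o..o..
.ooo.o..
.o.o....
...v....
........
27) ........
........
........
...oo...
..o..o..
.ooo.o..
.o.o....
..<o....
........
28) ........
........
........
...oo...
..o..o..
.ooo.o..
.o^o....
..oo....
........
29) ........
........
........
...oo...
..o..o..
.ooo.o..
.oo>....
..oo....
........
30) ........
........
........
...oo...
..o..o..
.oo^.o..
.oo.....
..oo....
........
31) ........
........
........
...oo...
..o..o..
.o<..o..
.oo.....
..oo....
........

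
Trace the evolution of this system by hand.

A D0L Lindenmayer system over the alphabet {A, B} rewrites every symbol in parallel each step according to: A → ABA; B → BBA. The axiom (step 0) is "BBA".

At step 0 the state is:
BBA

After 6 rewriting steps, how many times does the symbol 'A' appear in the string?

gen 0: BBA
gen 1: BBABBAABA
gen 2: BBABBAABABBABBAABAABABBAABA
gen 3: BBABBAABABBABBAABAABABBAABABBABBAABABBABBAABAABABBAABAABABBAABABBABBAABAABABBAABA
gen 4: BBABBAABABBABBAABAABABBAABABBABBAABABBABBAABAABABBAABAABAB…AABABBABBAABABBABBAABAABABBAABAABABBAABABBABBAABAABABBAABA  (len 243)
gen 5: BBABBAABABBABBAABAABABBAABABBABBAABABBABBAABAABABBAABAABAB…AABABBABBAABABBABBAABAABABBAABAABABBAABABBABBAABAABABBAABA  (len 729)
gen 6: BBABBAABABBABBAABAABABBAABABBABBAABABBABBAABAABABBAABAABAB…AABABBABBAABABBABBAABAABABBAABAABABBAABABBABBAABAABABBAABA  (len 2187)

1093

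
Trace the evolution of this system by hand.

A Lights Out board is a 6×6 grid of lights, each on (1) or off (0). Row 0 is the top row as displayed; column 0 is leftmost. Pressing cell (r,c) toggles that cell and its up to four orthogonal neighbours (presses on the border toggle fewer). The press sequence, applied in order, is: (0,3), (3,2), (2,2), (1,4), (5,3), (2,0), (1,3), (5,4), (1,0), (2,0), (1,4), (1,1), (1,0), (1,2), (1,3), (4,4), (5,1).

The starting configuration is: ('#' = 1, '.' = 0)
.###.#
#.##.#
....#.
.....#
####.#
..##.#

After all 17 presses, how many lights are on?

[0] .###.#
#.##.#
....#.
.....#
####.#
..##.#
[1] .#..##
#.#..#
....#.
.....#
####.#
..##.#
[2] .#..##
#.#..#
..#.#.
.###.#
##.#.#
..##.#
[3] .#..##
#....#
.#.##.
.#.#.#
##.#.#
..##.#
[4] .#...#
#..##.
.#.#..
.#.#.#
##.#.#
..##.#
[5] .#...#
#..##.
.#.#..
.#.#.#
##...#
....##
[6] .#...#
...##.
#..#..
##.#.#
##...#
....##
[7] .#.#.#
..#...
#.....
##.#.#
##...#
....##
[8] .#.#.#
..#...
#.....
##.#.#
##..##
...#..
[9] ##.#.#
###...
......
##.#.#
##..##
...#..
[10] ##.#.#
.##...
##....
.#.#.#
##..##
...#..
[11] ##.###
.#####
##..#.
.#.#.#
##..##
...#..
[12] #..###
#..###
#...#.
.#.#.#
##..##
...#..
[13] ...###
.#.###
....#.
.#.#.#
##..##
...#..
[14] ..####
..#.##
..#.#.
.#.#.#
##..##
...#..
[15] ..#.##
...#.#
..###.
.#.#.#
##..##
...#..
[16] ..#.##
...#.#
..###.
.#.###
##.#..
...##.
[17] ..#.##
...#.#
..###.
.#.###
#..#..
#####.

19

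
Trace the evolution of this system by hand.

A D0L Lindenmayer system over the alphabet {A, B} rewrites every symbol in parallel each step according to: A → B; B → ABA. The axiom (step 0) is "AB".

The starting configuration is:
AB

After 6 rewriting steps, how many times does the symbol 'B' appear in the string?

64

[0] AB
[1] BABA
[2] ABABABAB
[3] BABABABABABABABA
[4] ABABABABABABABABABABABABABABABAB
[5] BABABABABABABABABABABABABABABABABABABABABABABABABABABABABABABABA
[6] ABABABABABABABABABABABABABABABABABABABABABABABABABABABABAB…ABABABABABABABABABABABABABABABABABABABABABABABABABABABABAB  (len 128)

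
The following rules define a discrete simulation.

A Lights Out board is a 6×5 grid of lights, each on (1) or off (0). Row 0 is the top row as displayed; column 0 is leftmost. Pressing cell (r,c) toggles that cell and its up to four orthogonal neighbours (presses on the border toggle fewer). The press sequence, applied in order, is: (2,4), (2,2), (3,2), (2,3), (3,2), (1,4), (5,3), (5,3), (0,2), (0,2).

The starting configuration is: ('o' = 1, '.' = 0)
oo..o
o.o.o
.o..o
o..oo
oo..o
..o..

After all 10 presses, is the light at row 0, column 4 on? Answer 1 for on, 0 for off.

0

[0] oo..o
o.o.o
.o..o
o..oo
oo..o
..o..
[1] oo..o
o.o..
.o.o.
o..o.
oo..o
..o..
[2] oo..o
o....
..o..
o.oo.
oo..o
..o..
[3] oo..o
o....
.....
oo...
ooo.o
..o..
[4] oo..o
o..o.
..ooo
oo.o.
ooo.o
..o..
[5] oo..o
o..o.
...oo
o.o..
oo..o
..o..
[6] oo...
o...o
...o.
o.o..
oo..o
..o..
[7] oo...
o...o
...o.
o.o..
oo.oo
...oo
[8] oo...
o...o
...o.
o.o..
oo..o
..o..
[9] o.oo.
o.o.o
...o.
o.o..
oo..o
..o..
[10] oo...
o...o
...o.
o.o..
oo..o
..o..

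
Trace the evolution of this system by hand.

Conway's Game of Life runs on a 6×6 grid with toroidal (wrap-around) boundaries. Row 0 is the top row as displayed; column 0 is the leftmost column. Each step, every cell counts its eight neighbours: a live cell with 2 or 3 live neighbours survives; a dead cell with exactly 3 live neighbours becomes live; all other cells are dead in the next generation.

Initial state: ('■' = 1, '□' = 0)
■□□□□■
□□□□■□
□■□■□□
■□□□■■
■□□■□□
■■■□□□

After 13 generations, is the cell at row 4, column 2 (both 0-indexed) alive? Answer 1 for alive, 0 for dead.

0) ■□□□□■
□□□□■□
□■□■□□
■□□□■■
■□□■□□
■■■□□□
1) ■□□□□■
■□□□■■
■□□■□□
■■■■■■
□□■■■□
□□■□□□
2) ■■□□■□
□■□□■□
□□□□□□
■□□□□□
■□□□□□
□■■□■■
3) □□□□■□
■■□□□■
□□□□□□
□□□□□□
■□□□□□
□□■■■□
4) ■■■□■□
■□□□□■
■□□□□□
□□□□□□
□□□■□□
□□□■■■
5) □■■□□□
□□□□□□
■□□□□■
□□□□□□
□□□■□□
■■□□□■
6) □■■□□□
■■□□□□
□□□□□□
□□□□□□
■□□□□□
■■□□□□
7) □□■□□□
■■■□□□
□□□□□□
□□□□□□
■■□□□□
■□■□□□
8) ■□■■□□
□■■□□□
□■□□□□
□□□□□□
■■□□□□
■□■□□□
9) ■□□■□□
■□□■□□
□■■□□□
■■□□□□
■■□□□□
■□■■□■
10) ■□□■□□
■□□■□□
□□■□□□
□□□□□□
□□□□□□
□□■■■■
11) ■■□□□□
□■■■□□
□□□□□□
□□□□□□
□□□■■□
□□■■■■
12) ■□□□□■
■■■□□□
□□■□□□
□□□□□□
□□■□□■
■■■□□■
13) □□□□□□
■□■□□■
□□■□□□
□□□□□□
□□■□□■
□□■□■□

1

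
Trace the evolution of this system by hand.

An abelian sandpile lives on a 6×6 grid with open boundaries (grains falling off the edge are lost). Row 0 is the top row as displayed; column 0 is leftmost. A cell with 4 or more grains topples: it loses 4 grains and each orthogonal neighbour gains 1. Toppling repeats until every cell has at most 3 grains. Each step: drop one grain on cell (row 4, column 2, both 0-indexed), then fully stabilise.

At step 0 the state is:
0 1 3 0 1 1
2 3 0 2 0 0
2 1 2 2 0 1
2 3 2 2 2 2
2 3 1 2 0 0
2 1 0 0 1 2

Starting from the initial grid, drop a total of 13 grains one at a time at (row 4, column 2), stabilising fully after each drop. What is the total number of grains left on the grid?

t=0: 0 1 3 0 1 1
2 3 0 2 0 0
2 1 2 2 0 1
2 3 2 2 2 2
2 3 1 2 0 0
2 1 0 0 1 2
t=1: 0 1 3 0 1 1
2 3 0 2 0 0
2 1 2 2 0 1
2 3 2 2 2 2
2 3 2 2 0 0
2 1 0 0 1 2
t=2: 0 1 3 0 1 1
2 3 0 2 0 0
2 1 2 2 0 1
2 3 2 2 2 2
2 3 3 2 0 0
2 1 0 0 1 2
t=3: 0 1 3 0 1 1
2 3 0 2 0 0
2 2 3 2 0 1
3 1 0 3 2 2
3 1 2 3 0 0
2 2 1 0 1 2
t=4: 0 1 3 0 1 1
2 3 0 2 0 0
2 2 3 2 0 1
3 1 0 3 2 2
3 1 3 3 0 0
2 2 1 0 1 2
t=5: 0 1 3 0 1 1
2 3 0 2 0 0
2 2 3 3 0 1
3 1 2 0 3 2
3 2 1 1 1 0
2 2 2 1 1 2
t=6: 0 1 3 0 1 1
2 3 0 2 0 0
2 2 3 3 0 1
3 1 2 0 3 2
3 2 2 1 1 0
2 2 2 1 1 2
t=7: 0 1 3 0 1 1
2 3 0 2 0 0
2 2 3 3 0 1
3 1 2 0 3 2
3 2 3 1 1 0
2 2 2 1 1 2
t=8: 0 1 3 0 1 1
2 3 0 2 0 0
2 2 3 3 0 1
3 1 3 0 3 2
3 3 0 2 1 0
2 2 3 1 1 2
t=9: 0 1 3 0 1 1
2 3 0 2 0 0
2 2 3 3 0 1
3 1 3 0 3 2
3 3 1 2 1 0
2 2 3 1 1 2
t=10: 0 1 3 0 1 1
2 3 0 2 0 0
2 2 3 3 0 1
3 1 3 0 3 2
3 3 2 2 1 0
2 2 3 1 1 2
t=11: 0 1 3 0 1 1
2 3 0 2 0 0
2 2 3 3 0 1
3 1 3 0 3 2
3 3 3 2 1 0
2 2 3 1 1 2
t=12: 1 2 3 0 1 1
0 1 2 3 0 0
1 2 2 0 1 1
2 1 2 2 3 2
2 3 3 3 1 0
0 1 1 2 1 2
t=13: 1 2 3 0 1 1
0 1 2 3 0 0
1 2 2 0 1 1
2 2 3 3 3 2
3 0 2 0 2 0
0 2 2 3 1 2

53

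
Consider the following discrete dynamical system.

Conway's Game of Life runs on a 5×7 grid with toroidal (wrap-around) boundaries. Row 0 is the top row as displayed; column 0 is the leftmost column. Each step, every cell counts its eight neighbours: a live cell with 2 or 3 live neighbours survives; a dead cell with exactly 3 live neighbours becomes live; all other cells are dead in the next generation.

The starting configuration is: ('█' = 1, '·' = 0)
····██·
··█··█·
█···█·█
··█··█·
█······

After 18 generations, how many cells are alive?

0) ····██·
··█··█·
█···█·█
··█··█·
█······
1) ····███
···█···
·█·██·█
██···█·
····███
2) ···█··█
█·██··█
·█·████
·███···
·······
3) █·██··█
·█·····
·····██
██·█·█·
···█···
4) ████···
·██··█·
·██·███
█·█··█·
···█···
5) █··██··
·····█·
····█··
█·█··█·
█··██·█
6) █··█···
···█·█·
····███
██···█·
█·█····
7) ·████·█
···█·█·
█······
██··██·
█·█····
8) ██··███
██·█·██
██···█·
█······
·······
9) ·██·█··
·······
··█·██·
██····█
·█···█·
10) ·██····
·██·██·
██···██
███·█·█
·····██
11) █████·█
···███·
·······
··█·█··
···█·██
12) ██·····
██···██
·····█·
···███·
······█
13) ·█···█·
·█···█·
█······
····███
█···███
14) ·█·····
██····█
█···█··
····█··
█······
15) ·█····█
·█····█
██···██
·······
·······
16) ·······
·██····
·█···██
█·····█
·······
17) ·······
███····
·██··██
█····██
·······
18) ·█·····
█·█···█
··█··█·
██···█·
······█

10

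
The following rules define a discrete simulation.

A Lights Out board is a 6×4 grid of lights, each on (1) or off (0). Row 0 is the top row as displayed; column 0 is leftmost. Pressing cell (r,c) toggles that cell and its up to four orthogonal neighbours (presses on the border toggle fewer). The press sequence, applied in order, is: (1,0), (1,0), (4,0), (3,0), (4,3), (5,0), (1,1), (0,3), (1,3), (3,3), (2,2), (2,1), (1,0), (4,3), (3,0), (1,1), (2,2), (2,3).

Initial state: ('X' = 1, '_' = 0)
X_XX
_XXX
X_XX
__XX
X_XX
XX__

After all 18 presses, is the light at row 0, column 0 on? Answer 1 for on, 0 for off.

0

[0] X_XX
_XXX
X_XX
__XX
X_XX
XX__
[1] __XX
X_XX
__XX
__XX
X_XX
XX__
[2] X_XX
_XXX
X_XX
__XX
X_XX
XX__
[3] X_XX
_XXX
X_XX
X_XX
_XXX
_X__
[4] X_XX
_XXX
__XX
_XXX
XXXX
_X__
[5] X_XX
_XXX
__XX
_XX_
XX__
_X_X
[6] X_XX
_XXX
__XX
_XX_
_X__
X__X
[7] XXXX
X__X
_XXX
_XX_
_X__
X__X
[8] XX__
X___
_XXX
_XX_
_X__
X__X
[9] XX_X
X_XX
_XX_
_XX_
_X__
X__X
[10] XX_X
X_XX
_XXX
_X_X
_X_X
X__X
[11] XX_X
X__X
____
_XXX
_X_X
X__X
[12] XX_X
XX_X
XXX_
__XX
_X_X
X__X
[13] _X_X
___X
_XX_
__XX
_X_X
X__X
[14] _X_X
___X
_XX_
__X_
_XX_
X___
[15] _X_X
___X
XXX_
XXX_
XXX_
X___
[16] ___X
XXXX
X_X_
XXX_
XXX_
X___
[17] ___X
XX_X
XX_X
XX__
XXX_
X___
[18] ___X
XX__
XXX_
XX_X
XXX_
X___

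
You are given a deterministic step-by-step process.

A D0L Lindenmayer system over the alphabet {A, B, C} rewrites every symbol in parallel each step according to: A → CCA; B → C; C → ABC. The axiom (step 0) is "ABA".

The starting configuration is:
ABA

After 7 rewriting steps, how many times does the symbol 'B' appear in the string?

480

[0] ABA
[1] CCACCCA
[2] ABCABCCCAABCABCABCCCA
[3] CCACABCCCACABCABCABCCCACCACABCCCACABCCCACABCABCABCCCA
[4] ABCABCCCAABCCCACABCABCABCCCAABCCCACABCCCACABCCCACABCABCABC…ABCCCAABCCCACABCABCABCCCAABCCCACABCCCACABCCCACABCABCABCCCA  (len 141)
[5] CCACABCCCACABCABCABCCCACCACABCABCABCCCAABCCCACABCCCACABCCC…ABCCCAABCCCACABCABCABCCCAABCCCACABCCCACABCCCACABCABCABCCCA  (len 367)
[6] ABCABCCCAABCCCACABCABCABCCCAABCCCACABCCCACABCCCACABCABCABC…ABCCCAABCCCACABCABCABCCCAABCCCACABCCCACABCCCACABCABCABCCCA  (len 963)
[7] CCACABCCCACABCABCABCCCACCACABCABCABCCCAABCCCACABCCCACABCCC…ABCCCAABCCCACABCABCABCCCAABCCCACABCCCACABCCCACABCABCABCCCA  (len 2519)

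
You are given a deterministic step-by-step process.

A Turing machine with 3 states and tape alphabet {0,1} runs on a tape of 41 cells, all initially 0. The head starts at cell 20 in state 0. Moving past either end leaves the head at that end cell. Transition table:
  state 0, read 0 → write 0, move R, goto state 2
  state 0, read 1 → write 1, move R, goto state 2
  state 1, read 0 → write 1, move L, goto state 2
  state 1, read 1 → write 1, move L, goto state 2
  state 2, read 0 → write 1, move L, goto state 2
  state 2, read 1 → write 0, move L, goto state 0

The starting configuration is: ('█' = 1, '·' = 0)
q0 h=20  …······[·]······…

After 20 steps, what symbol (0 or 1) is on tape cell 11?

0) q0 h=20  …······[·]······…
1) q2 h=21  …······[·]······…
2) q2 h=20  …······[·]█·····…
3) q2 h=19  …······[·]██····…
4) q2 h=18  …······[·]███···…
5) q2 h=17  …······[·]████··…
6) q2 h=16  …······[·]█████·…
7) q2 h=15  …······[·]██████…
8) q2 h=14  …······[·]██████…
9) q2 h=13  …······[·]██████…
10) q2 h=12  …······[·]██████…
11) q2 h=11  …······[·]██████…
12) q2 h=10  …······[·]██████…
13) q2 h= 9  …······[·]██████…
14) q2 h= 8  …······[·]██████…
15) q2 h= 7  …······[·]██████…
16) q2 h= 6  |······[·]██████…
17) q2 h= 5  |·····[·]██████…
18) q2 h= 4  |····[·]██████…
19) q2 h= 3  |···[·]██████…
20) q2 h= 2  |··[·]██████…

1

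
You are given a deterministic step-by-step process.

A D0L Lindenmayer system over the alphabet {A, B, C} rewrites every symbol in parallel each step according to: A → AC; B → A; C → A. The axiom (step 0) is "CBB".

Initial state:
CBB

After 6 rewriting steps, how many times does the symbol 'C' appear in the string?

15

gen 0: CBB
gen 1: AAA
gen 2: ACACAC
gen 3: ACAACAACA
gen 4: ACAACACAACACAAC
gen 5: ACAACACAACAACACAACAACACA
gen 6: ACAACACAACAACACAACACAACAACACAACACAACAAC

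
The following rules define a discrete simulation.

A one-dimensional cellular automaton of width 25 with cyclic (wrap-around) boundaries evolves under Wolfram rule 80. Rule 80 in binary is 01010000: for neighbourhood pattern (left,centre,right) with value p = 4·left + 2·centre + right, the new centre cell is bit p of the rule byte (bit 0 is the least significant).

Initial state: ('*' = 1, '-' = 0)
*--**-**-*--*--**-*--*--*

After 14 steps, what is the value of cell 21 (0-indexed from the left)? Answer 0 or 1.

gen 0: *--**-**-*--*--**-*--*--*
gen 1: **--*--*--*--*--*--*--*--
gen 2: -**--*--*--*--*--*--*--*-
gen 3: --**--*--*--*--*--*--*--*
gen 4: *--**--*--*--*--*--*--*--
gen 5: -*--**--*--*--*--*--*--*-
gen 6: --*--**--*--*--*--*--*--*
gen 7: *--*--**--*--*--*--*--*--
gen 8: -*--*--**--*--*--*--*--*-
gen 9: --*--*--**--*--*--*--*--*
gen 10: *--*--*--**--*--*--*--*--
gen 11: -*--*--*--**--*--*--*--*-
gen 12: --*--*--*--**--*--*--*--*
gen 13: *--*--*--*--**--*--*--*--
gen 14: -*--*--*--*--**--*--*--*-

0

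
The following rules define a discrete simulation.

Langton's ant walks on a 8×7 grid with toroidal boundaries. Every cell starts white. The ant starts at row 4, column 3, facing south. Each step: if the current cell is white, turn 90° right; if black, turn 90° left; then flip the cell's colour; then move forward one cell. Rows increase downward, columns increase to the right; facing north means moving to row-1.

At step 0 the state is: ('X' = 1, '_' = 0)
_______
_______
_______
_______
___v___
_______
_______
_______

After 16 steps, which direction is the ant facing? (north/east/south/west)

south

step 0: _______
_______
_______
_______
___v___
_______
_______
_______
step 1: _______
_______
_______
_______
__<X___
_______
_______
_______
step 2: _______
_______
_______
__^____
__XX___
_______
_______
_______
step 3: _______
_______
_______
__X>___
__XX___
_______
_______
_______
step 4: _______
_______
_______
__XX___
__Xv___
_______
_______
_______
step 5: _______
_______
_______
__XX___
__X_>__
_______
_______
_______
step 6: _______
_______
_______
__XX___
__X_X__
____v__
_______
_______
step 7: _______
_______
_______
__XX___
__X_X__
___<X__
_______
_______
step 8: _______
_______
_______
__XX___
__X^X__
___XX__
_______
_______
step 9: _______
_______
_______
__XX___
__XX>__
___XX__
_______
_______
step 10: _______
_______
_______
__XX^__
__XX___
___XX__
_______
_______
step 11: _______
_______
_______
__XXX>_
__XX___
___XX__
_______
_______
step 12: _______
_______
_______
__XXXX_
__XX_v_
___XX__
_______
_______
step 13: _______
_______
_______
__XXXX_
__XX<X_
___XX__
_______
_______
step 14: _______
_______
_______
__XX^X_
__XXXX_
___XX__
_______
_______
step 15: _______
_______
_______
__X<_X_
__XXXX_
___XX__
_______
_______
step 16: _______
_______
_______
__X__X_
__XvXX_
___XX__
_______
_______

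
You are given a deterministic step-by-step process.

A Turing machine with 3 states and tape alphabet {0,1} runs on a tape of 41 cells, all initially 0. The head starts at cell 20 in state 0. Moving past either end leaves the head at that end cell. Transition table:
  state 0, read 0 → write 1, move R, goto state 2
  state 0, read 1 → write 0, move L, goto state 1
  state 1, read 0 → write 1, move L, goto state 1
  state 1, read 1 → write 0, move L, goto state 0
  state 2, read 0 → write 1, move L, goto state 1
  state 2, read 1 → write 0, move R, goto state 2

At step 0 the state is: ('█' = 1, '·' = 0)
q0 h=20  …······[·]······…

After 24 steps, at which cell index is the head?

gen 0: q0 h=20  …······[·]······…
gen 1: q2 h=21  …·····█[·]······…
gen 2: q1 h=20  …······[█]█·····…
gen 3: q0 h=19  …······[·]·█····…
gen 4: q2 h=20  …·····█[·]█·····…
gen 5: q1 h=19  …······[█]██····…
gen 6: q0 h=18  …······[·]·██···…
gen 7: q2 h=19  …·····█[·]██····…
gen 8: q1 h=18  …······[█]███···…
gen 9: q0 h=17  …······[·]·███··…
gen 10: q2 h=18  …·····█[·]███···…
gen 11: q1 h=17  …······[█]████··…
gen 12: q0 h=16  …······[·]·████·…
gen 13: q2 h=17  …·····█[·]████··…
gen 14: q1 h=16  …······[█]█████·…
gen 15: q0 h=15  …······[·]·█████…
gen 16: q2 h=16  …·····█[·]█████·…
gen 17: q1 h=15  …······[█]██████…
gen 18: q0 h=14  …······[·]·█████…
gen 19: q2 h=15  …·····█[·]██████…
gen 20: q1 h=14  …······[█]██████…
gen 21: q0 h=13  …······[·]·█████…
gen 22: q2 h=14  …·····█[·]██████…
gen 23: q1 h=13  …······[█]██████…
gen 24: q0 h=12  …······[·]·█████…

12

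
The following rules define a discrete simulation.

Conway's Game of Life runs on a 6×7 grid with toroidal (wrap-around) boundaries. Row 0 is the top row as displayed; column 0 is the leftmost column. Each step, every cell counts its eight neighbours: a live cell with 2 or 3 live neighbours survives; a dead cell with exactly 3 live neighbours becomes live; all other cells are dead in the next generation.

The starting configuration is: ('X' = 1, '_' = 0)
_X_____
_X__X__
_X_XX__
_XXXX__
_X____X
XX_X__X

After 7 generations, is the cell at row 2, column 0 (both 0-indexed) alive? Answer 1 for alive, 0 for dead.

0

k=0  _X_____
_X__X__
_X_XX__
_XXXX__
_X____X
XX_X__X
k=1  _X_____
XX_XX__
XX___X_
_X__XX_
____XXX
_X____X
k=2  _X_____
____X_X
___X_X_
_X_____
____X_X
______X
k=3  X____X_
____XX_
____XX_
____XX_
X____X_
X____X_
k=4  _____X_
_______
___X__X
_______
_____X_
XX__XX_
k=5  ____XXX
_______
_______
_______
____XXX
____XX_
k=6  ____X_X
_____X_
_______
_____X_
____X_X
___X___
k=7  ____XX_
_____X_
_______
_____X_
____XX_
___XX__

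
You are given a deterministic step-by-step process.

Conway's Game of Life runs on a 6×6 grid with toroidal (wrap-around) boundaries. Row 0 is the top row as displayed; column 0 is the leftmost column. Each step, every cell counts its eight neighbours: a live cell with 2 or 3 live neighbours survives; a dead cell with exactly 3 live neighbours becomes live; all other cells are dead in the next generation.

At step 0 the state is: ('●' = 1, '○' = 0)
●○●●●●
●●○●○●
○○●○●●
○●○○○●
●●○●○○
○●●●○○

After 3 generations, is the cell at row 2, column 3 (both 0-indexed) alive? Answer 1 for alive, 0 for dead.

1

k=0  ●○●●●●
●●○●○●
○○●○●●
○●○○○●
●●○●○○
○●●●○○
k=1  ○○○○○○
○○○○○○
○○●●○○
○●○●○●
○○○●●○
○○○○○○
k=2  ○○○○○○
○○○○○○
○○●●●○
○○○○○○
○○●●●○
○○○○○○
k=3  ○○○○○○
○○○●○○
○○○●○○
○○○○○○
○○○●○○
○○○●○○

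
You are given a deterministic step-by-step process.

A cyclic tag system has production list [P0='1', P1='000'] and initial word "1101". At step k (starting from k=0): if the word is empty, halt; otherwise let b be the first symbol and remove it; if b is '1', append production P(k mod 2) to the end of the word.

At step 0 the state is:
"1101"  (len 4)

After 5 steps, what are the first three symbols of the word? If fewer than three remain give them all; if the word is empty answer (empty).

000

[0] "1101"  (len 4)
[1] "1011"  (len 4)
[2] "011000"  (len 6)
[3] "11000"  (len 5)
[4] "1000000"  (len 7)
[5] "0000001"  (len 7)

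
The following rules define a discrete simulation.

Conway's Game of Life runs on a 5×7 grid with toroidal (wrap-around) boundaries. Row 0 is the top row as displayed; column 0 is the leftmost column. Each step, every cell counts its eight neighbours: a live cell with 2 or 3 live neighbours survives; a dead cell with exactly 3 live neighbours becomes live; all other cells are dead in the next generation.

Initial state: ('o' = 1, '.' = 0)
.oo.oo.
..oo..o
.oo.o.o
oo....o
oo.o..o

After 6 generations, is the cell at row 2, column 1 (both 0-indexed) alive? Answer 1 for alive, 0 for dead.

0

step 0: .oo.oo.
..oo..o
.oo.o.o
oo....o
oo.o..o
step 1: ....oo.
......o
......o
...o...
...oo..
step 2: ...ooo.
......o
.......
...oo..
...o.o.
step 3: ...o.oo
....oo.
.......
...oo..
..o..o.
step 4: ...o..o
....ooo
...o.o.
...oo..
..o..oo
step 5: o..o...
...o..o
...o..o
..oo..o
..o..oo
step 6: o.oooo.
o.ooo.o
o..oooo
o.ooo.o
ooo.ooo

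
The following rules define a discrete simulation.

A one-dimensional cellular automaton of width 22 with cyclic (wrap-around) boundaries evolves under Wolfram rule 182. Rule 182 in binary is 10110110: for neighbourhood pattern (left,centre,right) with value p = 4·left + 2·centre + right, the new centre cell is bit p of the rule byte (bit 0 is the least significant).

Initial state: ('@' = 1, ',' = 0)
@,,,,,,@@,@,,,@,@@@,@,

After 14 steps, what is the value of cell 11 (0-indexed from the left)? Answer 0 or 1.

gen 0: @,,,,,,@@,@,,,@,@@@,@,
gen 1: @@,,,,@,,@@@,@@@,@,@@@
gen 2: @,@,,@@@@,@,@,@,@@@,@@
gen 3: ,@@@@,@@,@@@@@@@,@,@,@
gen 4: @,@@,@,,@,@@@@@,@@@@@@
gen 5: ,@,,@@@@@@,@@@,@,@@@@@
gen 6: @@@@,@@@@,@,@,@@@,@@@,
gen 7: ,@@,@,@@,@@@@@,@,@,@,@
gen 8: @,,@@@,,@,@@@,@@@@@@@@
gen 9: ,@@,@,@@@@,@,@,@@@@@@@
gen 10: @,,@@@,@@,@@@@@,@@@@@,
gen 11: @@@,@,@,,@,@@@,@,@@@,@
gen 12: @@,@@@@@@@@,@,@@@,@,@,
gen 13: ,,@,@@@@@@,@@@,@,@@@@@
gen 14: @@@@,@@@@,@,@,@@@,@@@,

0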